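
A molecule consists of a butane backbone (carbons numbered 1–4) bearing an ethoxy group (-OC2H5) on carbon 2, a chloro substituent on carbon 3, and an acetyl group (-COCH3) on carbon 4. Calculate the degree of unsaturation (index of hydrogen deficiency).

Atom tally by fragment:
  CH3 → C:1 H:3
  CH(OC2H5) → C:3 H:6 O:1
  CH(Cl) → C:1 H:1 Cl:1
  CH2COCH3 → C:3 H:5 O:1
Element totals:
  C: 8
  H: 15
  Cl: 1
  O: 2
Molecular formula: C8H15ClO2.
DoU = (2C + 2 + N − H − X) / 2 = (2·8 + 2 + 0 − 15 − 1) / 2 = 1.

1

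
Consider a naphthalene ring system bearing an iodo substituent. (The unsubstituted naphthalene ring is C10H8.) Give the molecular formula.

Atom tally by fragment:
  naphthalene ring system core → C:10 H:8
  (− 1 ring H displaced by substituents)
  + I → I:1
Element totals:
  C: 10
  H: 7
  I: 1

C10H7I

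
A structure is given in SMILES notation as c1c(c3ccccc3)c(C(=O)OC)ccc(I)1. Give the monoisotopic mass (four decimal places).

Atom tally by fragment:
  benzene ring core → C:6 H:6
  (− 3 ring H displaced by substituents)
  + C6H5 → C:6 H:5
  + COOCH3 → C:2 H:3 O:2
  + I → I:1
Element totals:
  C: 14
  H: 11
  I: 1
  O: 2
Molecular formula: C14H11IO2.
  M = 14(12.0) + 11(1.007825) + 126.904472 + 2(15.994915)
    = 168.000000 + 11.086075 + 126.904472 + 31.989830 = 337.980377

337.9804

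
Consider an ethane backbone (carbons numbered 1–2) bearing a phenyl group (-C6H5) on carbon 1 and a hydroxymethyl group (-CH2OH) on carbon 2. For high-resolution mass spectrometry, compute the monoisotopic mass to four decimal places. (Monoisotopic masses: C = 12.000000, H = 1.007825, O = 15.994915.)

136.0888

Atom tally by fragment:
  C6H5CH2 → C:7 H:7
  CH2CH2OH → C:2 H:5 O:1
Element totals:
  C: 9
  H: 12
  O: 1
Molecular formula: C9H12O.
  M = 9(12.0) + 12(1.007825) + 15.994915
    = 108.000000 + 12.093900 + 15.994915 = 136.088815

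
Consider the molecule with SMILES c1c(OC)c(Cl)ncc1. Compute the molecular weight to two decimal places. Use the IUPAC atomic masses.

143.57 g/mol

Atom tally by fragment:
  pyridine ring core → C:5 H:5 N:1
  (− 2 ring H displaced by substituents)
  + OCH3 → C:1 H:3 O:1
  + Cl → Cl:1
Element totals:
  C: 6
  H: 6
  Cl: 1
  N: 1
  O: 1
Molecular formula: C6H6ClNO.
  M = 6(12.011) + 6(1.008) + 35.45 + 14.007 + 15.999
    = 72.066 + 6.048 + 35.450 + 14.007 + 15.999 = 143.570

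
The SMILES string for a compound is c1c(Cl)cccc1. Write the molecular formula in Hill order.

Atom tally by fragment:
  benzene ring core → C:6 H:6
  (− 1 ring H displaced by substituents)
  + Cl → Cl:1
Element totals:
  C: 6
  H: 5
  Cl: 1

C6H5Cl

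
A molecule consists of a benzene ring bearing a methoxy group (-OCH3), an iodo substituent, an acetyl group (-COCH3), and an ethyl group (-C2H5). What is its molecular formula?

Atom tally by fragment:
  benzene ring core → C:6 H:6
  (− 4 ring H displaced by substituents)
  + OCH3 → C:1 H:3 O:1
  + I → I:1
  + COCH3 → C:2 H:3 O:1
  + C2H5 → C:2 H:5
Element totals:
  C: 11
  H: 13
  I: 1
  O: 2

C11H13IO2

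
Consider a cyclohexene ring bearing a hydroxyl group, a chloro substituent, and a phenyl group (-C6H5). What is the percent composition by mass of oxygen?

7.67%

Atom tally by fragment:
  cyclohexene ring core → C:6 H:10
  (− 3 ring H displaced by substituents)
  + OH → O:1 H:1
  + Cl → Cl:1
  + C6H5 → C:6 H:5
Element totals:
  C: 12
  H: 13
  Cl: 1
  O: 1
Molecular formula: C12H13ClO.
Molar mass = 208.685 g/mol.
Mass from O: 1 × 15.999 = 15.999 g/mol.
%O = 15.999 / 208.685 × 100 = 7.67%.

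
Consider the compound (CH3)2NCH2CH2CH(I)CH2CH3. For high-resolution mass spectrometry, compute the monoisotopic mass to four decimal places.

241.0327

Atom tally by fragment:
  (CH3)2NCH2 → C:3 H:8 N:1
  CH2 → C:1 H:2
  CH(I) → C:1 H:1 I:1
  CH2 → C:1 H:2
  CH3 → C:1 H:3
Element totals:
  C: 7
  H: 16
  I: 1
  N: 1
Molecular formula: C7H16IN.
  M = 7(12.0) + 16(1.007825) + 126.904472 + 14.003074
    = 84.000000 + 16.125200 + 126.904472 + 14.003074 = 241.032746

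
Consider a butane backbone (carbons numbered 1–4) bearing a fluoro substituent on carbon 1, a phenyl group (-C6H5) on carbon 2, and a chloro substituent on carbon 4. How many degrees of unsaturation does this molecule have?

Atom tally by fragment:
  FCH2 → C:1 H:2 F:1
  CH(C6H5) → C:7 H:6
  CH2 → C:1 H:2
  CH2Cl → C:1 H:2 Cl:1
Element totals:
  C: 10
  H: 12
  Cl: 1
  F: 1
Molecular formula: C10H12ClF.
DoU = (2C + 2 + N − H − X) / 2 = (2·10 + 2 + 0 − 12 − 2) / 2 = 4.

4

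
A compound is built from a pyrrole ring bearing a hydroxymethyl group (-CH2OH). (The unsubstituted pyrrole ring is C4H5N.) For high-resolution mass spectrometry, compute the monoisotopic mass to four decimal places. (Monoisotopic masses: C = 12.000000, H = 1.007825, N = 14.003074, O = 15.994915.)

Atom tally by fragment:
  pyrrole ring core → C:4 H:5 N:1
  (− 1 ring H displaced by substituents)
  + CH2OH → C:1 H:3 O:1
Element totals:
  C: 5
  H: 7
  N: 1
  O: 1
Molecular formula: C5H7NO.
  M = 5(12.0) + 7(1.007825) + 14.003074 + 15.994915
    = 60.000000 + 7.054775 + 14.003074 + 15.994915 = 97.052764

97.0528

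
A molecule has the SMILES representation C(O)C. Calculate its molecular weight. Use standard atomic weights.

Atom tally by fragment:
  HOCH2 → C:1 H:3 O:1
  CH3 → C:1 H:3
Element totals:
  C: 2
  H: 6
  O: 1
Molecular formula: C2H6O.
  M = 2(12.011) + 6(1.008) + 15.999
    = 24.022 + 6.048 + 15.999 = 46.069

46.07 g/mol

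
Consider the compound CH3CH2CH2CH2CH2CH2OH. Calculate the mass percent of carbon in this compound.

70.53%

Atom tally by fragment:
  CH3 → C:1 H:3
  CH2 → C:1 H:2
  CH2 → C:1 H:2
  CH2 → C:1 H:2
  CH2CH2OH → C:2 H:5 O:1
Element totals:
  C: 6
  H: 14
  O: 1
Molecular formula: C6H14O.
Molar mass = 102.177 g/mol.
Mass from C: 6 × 12.011 = 72.066 g/mol.
%C = 72.066 / 102.177 × 100 = 70.53%.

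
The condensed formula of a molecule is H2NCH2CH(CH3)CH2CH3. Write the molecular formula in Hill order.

Atom tally by fragment:
  H2NCH2 → C:1 H:4 N:1
  CH(CH3) → C:2 H:4
  CH2 → C:1 H:2
  CH3 → C:1 H:3
Element totals:
  C: 5
  H: 13
  N: 1

C5H13N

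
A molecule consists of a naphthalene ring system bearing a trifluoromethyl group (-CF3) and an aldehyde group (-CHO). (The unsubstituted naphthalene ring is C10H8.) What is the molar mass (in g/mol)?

Atom tally by fragment:
  naphthalene ring system core → C:10 H:8
  (− 2 ring H displaced by substituents)
  + CF3 → C:1 F:3
  + CHO → C:1 H:1 O:1
Element totals:
  C: 12
  H: 7
  F: 3
  O: 1
Molecular formula: C12H7F3O.
  M = 12(12.011) + 7(1.008) + 3(18.998) + 15.999
    = 144.132 + 7.056 + 56.994 + 15.999 = 224.181

224.18 g/mol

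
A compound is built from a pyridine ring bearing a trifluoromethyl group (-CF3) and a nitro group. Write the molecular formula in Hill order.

Atom tally by fragment:
  pyridine ring core → C:5 H:5 N:1
  (− 2 ring H displaced by substituents)
  + CF3 → C:1 F:3
  + NO2 → N:1 O:2
Element totals:
  C: 6
  H: 3
  F: 3
  N: 2
  O: 2

C6H3F3N2O2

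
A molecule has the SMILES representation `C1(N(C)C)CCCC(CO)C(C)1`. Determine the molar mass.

Atom tally by fragment:
  cyclohexane ring core → C:6 H:12
  (− 3 ring H displaced by substituents)
  + N(CH3)2 → N:1 C:2 H:6
  + CH2OH → C:1 H:3 O:1
  + CH3 → C:1 H:3
Element totals:
  C: 10
  H: 21
  N: 1
  O: 1
Molecular formula: C10H21NO.
  M = 10(12.011) + 21(1.008) + 14.007 + 15.999
    = 120.110 + 21.168 + 14.007 + 15.999 = 171.284

171.28 g/mol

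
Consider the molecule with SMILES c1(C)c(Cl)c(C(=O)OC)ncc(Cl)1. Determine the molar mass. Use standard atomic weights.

Atom tally by fragment:
  pyridine ring core → C:5 H:5 N:1
  (− 4 ring H displaced by substituents)
  + CH3 → C:1 H:3
  + Cl → Cl:1
  + COOCH3 → C:2 H:3 O:2
  + Cl → Cl:1
Element totals:
  C: 8
  H: 7
  Cl: 2
  N: 1
  O: 2
Molecular formula: C8H7Cl2NO2.
  M = 8(12.011) + 7(1.008) + 2(35.45) + 14.007 + 2(15.999)
    = 96.088 + 7.056 + 70.900 + 14.007 + 31.998 = 220.049

220.05 g/mol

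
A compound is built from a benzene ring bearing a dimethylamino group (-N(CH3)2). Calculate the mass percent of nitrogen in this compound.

11.56%

Atom tally by fragment:
  benzene ring core → C:6 H:6
  (− 1 ring H displaced by substituents)
  + N(CH3)2 → N:1 C:2 H:6
Element totals:
  C: 8
  H: 11
  N: 1
Molecular formula: C8H11N.
Molar mass = 121.183 g/mol.
Mass from N: 1 × 14.007 = 14.007 g/mol.
%N = 14.007 / 121.183 × 100 = 11.56%.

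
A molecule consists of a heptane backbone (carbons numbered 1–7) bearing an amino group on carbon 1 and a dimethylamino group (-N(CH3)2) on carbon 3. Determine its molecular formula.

C9H22N2

Atom tally by fragment:
  H2NCH2 → C:1 H:4 N:1
  CH2 → C:1 H:2
  CH(N(CH3)2) → C:3 H:7 N:1
  CH2 → C:1 H:2
  CH2 → C:1 H:2
  CH2 → C:1 H:2
  CH3 → C:1 H:3
Element totals:
  C: 9
  H: 22
  N: 2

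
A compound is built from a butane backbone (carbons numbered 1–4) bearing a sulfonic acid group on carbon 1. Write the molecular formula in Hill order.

C4H10O3S

Atom tally by fragment:
  HO3SCH2 → C:1 H:3 S:1 O:3
  CH2 → C:1 H:2
  CH2 → C:1 H:2
  CH3 → C:1 H:3
Element totals:
  C: 4
  H: 10
  O: 3
  S: 1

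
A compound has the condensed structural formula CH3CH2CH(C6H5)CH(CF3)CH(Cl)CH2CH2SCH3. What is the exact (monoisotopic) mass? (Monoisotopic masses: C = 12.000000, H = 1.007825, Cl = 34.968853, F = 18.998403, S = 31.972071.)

Atom tally by fragment:
  CH3 → C:1 H:3
  CH2 → C:1 H:2
  CH(C6H5) → C:7 H:6
  CH(CF3) → C:2 H:1 F:3
  CH(Cl) → C:1 H:1 Cl:1
  CH2 → C:1 H:2
  CH2SCH3 → C:2 H:5 S:1
Element totals:
  C: 15
  H: 20
  Cl: 1
  F: 3
  S: 1
Molecular formula: C15H20ClF3S.
  M = 15(12.0) + 20(1.007825) + 34.968853 + 3(18.998403) + 31.972071
    = 180.000000 + 20.156500 + 34.968853 + 56.995209 + 31.972071 = 324.092633

324.0926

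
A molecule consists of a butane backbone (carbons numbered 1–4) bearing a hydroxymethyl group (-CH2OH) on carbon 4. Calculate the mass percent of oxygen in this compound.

Atom tally by fragment:
  CH3 → C:1 H:3
  CH2 → C:1 H:2
  CH2 → C:1 H:2
  CH2CH2OH → C:2 H:5 O:1
Element totals:
  C: 5
  H: 12
  O: 1
Molecular formula: C5H12O.
Molar mass = 88.150 g/mol.
Mass from O: 1 × 15.999 = 15.999 g/mol.
%O = 15.999 / 88.150 × 100 = 18.15%.

18.15%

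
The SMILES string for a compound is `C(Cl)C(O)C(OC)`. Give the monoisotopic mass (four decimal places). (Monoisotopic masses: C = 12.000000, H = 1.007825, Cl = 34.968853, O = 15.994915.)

124.0291

Atom tally by fragment:
  ClCH2 → C:1 H:2 Cl:1
  CH(OH) → C:1 H:2 O:1
  CH2OCH3 → C:2 H:5 O:1
Element totals:
  C: 4
  H: 9
  Cl: 1
  O: 2
Molecular formula: C4H9ClO2.
  M = 4(12.0) + 9(1.007825) + 34.968853 + 2(15.994915)
    = 48.000000 + 9.070425 + 34.968853 + 31.989830 = 124.029108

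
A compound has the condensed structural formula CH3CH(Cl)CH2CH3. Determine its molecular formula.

Atom tally by fragment:
  CH3 → C:1 H:3
  CH(Cl) → C:1 H:1 Cl:1
  CH2 → C:1 H:2
  CH3 → C:1 H:3
Element totals:
  C: 4
  H: 9
  Cl: 1

C4H9Cl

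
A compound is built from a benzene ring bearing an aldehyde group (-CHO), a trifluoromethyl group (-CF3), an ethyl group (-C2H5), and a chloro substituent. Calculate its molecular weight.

236.62 g/mol

Atom tally by fragment:
  benzene ring core → C:6 H:6
  (− 4 ring H displaced by substituents)
  + CHO → C:1 H:1 O:1
  + CF3 → C:1 F:3
  + C2H5 → C:2 H:5
  + Cl → Cl:1
Element totals:
  C: 10
  H: 8
  Cl: 1
  F: 3
  O: 1
Molecular formula: C10H8ClF3O.
  M = 10(12.011) + 8(1.008) + 35.45 + 3(18.998) + 15.999
    = 120.110 + 8.064 + 35.450 + 56.994 + 15.999 = 236.617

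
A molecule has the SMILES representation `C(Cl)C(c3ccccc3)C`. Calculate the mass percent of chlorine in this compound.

Atom tally by fragment:
  ClCH2 → C:1 H:2 Cl:1
  CH(C6H5) → C:7 H:6
  CH3 → C:1 H:3
Element totals:
  C: 9
  H: 11
  Cl: 1
Molecular formula: C9H11Cl.
Molar mass = 154.637 g/mol.
Mass from Cl: 1 × 35.45 = 35.450 g/mol.
%Cl = 35.450 / 154.637 × 100 = 22.92%.

22.92%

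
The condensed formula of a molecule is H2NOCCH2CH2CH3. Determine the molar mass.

87.12 g/mol

Element totals:
  C: 4
  H: 9
  N: 1
  O: 1
Molecular formula: C4H9NO.
  M = 4(12.011) + 9(1.008) + 14.007 + 15.999
    = 48.044 + 9.072 + 14.007 + 15.999 = 87.122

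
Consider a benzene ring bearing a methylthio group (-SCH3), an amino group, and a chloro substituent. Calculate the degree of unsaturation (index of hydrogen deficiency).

Atom tally by fragment:
  benzene ring core → C:6 H:6
  (− 3 ring H displaced by substituents)
  + SCH3 → C:1 H:3 S:1
  + NH2 → N:1 H:2
  + Cl → Cl:1
Element totals:
  C: 7
  H: 8
  Cl: 1
  N: 1
  S: 1
Molecular formula: C7H8ClNS.
DoU = (2C + 2 + N − H − X) / 2 = (2·7 + 2 + 1 − 8 − 1) / 2 = 4.

4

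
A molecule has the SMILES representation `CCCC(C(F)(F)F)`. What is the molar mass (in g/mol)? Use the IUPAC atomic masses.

Atom tally by fragment:
  CH3 → C:1 H:3
  CH2 → C:1 H:2
  CH2 → C:1 H:2
  CH2CF3 → C:2 H:2 F:3
Element totals:
  C: 5
  H: 9
  F: 3
Molecular formula: C5H9F3.
  M = 5(12.011) + 9(1.008) + 3(18.998)
    = 60.055 + 9.072 + 56.994 = 126.121

126.12 g/mol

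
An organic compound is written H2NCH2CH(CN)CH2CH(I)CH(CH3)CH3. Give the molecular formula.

Element totals:
  C: 8
  H: 15
  I: 1
  N: 2

C8H15IN2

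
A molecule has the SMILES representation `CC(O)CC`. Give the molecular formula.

Atom tally by fragment:
  CH3 → C:1 H:3
  CH(OH) → C:1 H:2 O:1
  CH2 → C:1 H:2
  CH3 → C:1 H:3
Element totals:
  C: 4
  H: 10
  O: 1

C4H10O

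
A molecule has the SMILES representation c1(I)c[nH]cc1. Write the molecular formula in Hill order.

Atom tally by fragment:
  pyrrole ring core → C:4 H:5 N:1
  (− 1 ring H displaced by substituents)
  + I → I:1
Element totals:
  C: 4
  H: 4
  I: 1
  N: 1

C4H4IN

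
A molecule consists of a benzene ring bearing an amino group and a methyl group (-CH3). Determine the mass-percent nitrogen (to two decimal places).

13.07%

Atom tally by fragment:
  benzene ring core → C:6 H:6
  (− 2 ring H displaced by substituents)
  + NH2 → N:1 H:2
  + CH3 → C:1 H:3
Element totals:
  C: 7
  H: 9
  N: 1
Molecular formula: C7H9N.
Molar mass = 107.156 g/mol.
Mass from N: 1 × 14.007 = 14.007 g/mol.
%N = 14.007 / 107.156 × 100 = 13.07%.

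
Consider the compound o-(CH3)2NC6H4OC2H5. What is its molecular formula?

Atom tally by fragment:
  benzene ring core → C:6 H:6
  (− 2 ring H displaced by substituents)
  + N(CH3)2 → N:1 C:2 H:6
  + OC2H5 → C:2 H:5 O:1
Element totals:
  C: 10
  H: 15
  N: 1
  O: 1

C10H15NO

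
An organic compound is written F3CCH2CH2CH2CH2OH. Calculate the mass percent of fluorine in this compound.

40.10%

Atom tally by fragment:
  F3CCH2 → C:2 H:2 F:3
  CH2 → C:1 H:2
  CH2 → C:1 H:2
  CH2OH → C:1 H:3 O:1
Element totals:
  C: 5
  H: 9
  F: 3
  O: 1
Molecular formula: C5H9F3O.
Molar mass = 142.120 g/mol.
Mass from F: 3 × 18.998 = 56.994 g/mol.
%F = 56.994 / 142.120 × 100 = 40.10%.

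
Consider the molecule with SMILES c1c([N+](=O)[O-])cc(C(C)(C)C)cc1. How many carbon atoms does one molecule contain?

Atom tally by fragment:
  benzene ring core → C:6 H:6
  (− 2 ring H displaced by substituents)
  + NO2 → N:1 O:2
  + C(CH3)3 → C:4 H:9
Element totals:
  C: 10
  H: 13
  N: 1
  O: 2

10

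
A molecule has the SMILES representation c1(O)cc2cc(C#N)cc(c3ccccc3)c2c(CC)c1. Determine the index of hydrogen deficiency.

13

Atom tally by fragment:
  naphthalene ring system core → C:10 H:8
  (− 4 ring H displaced by substituents)
  + OH → O:1 H:1
  + CN → C:1 N:1
  + C6H5 → C:6 H:5
  + C2H5 → C:2 H:5
Element totals:
  C: 19
  H: 15
  N: 1
  O: 1
Molecular formula: C19H15NO.
DoU = (2C + 2 + N − H − X) / 2 = (2·19 + 2 + 1 − 15 − 0) / 2 = 13.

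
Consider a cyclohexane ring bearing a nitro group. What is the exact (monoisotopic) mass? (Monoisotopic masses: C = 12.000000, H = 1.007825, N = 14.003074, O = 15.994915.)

129.0790

Atom tally by fragment:
  cyclohexane ring core → C:6 H:12
  (− 1 ring H displaced by substituents)
  + NO2 → N:1 O:2
Element totals:
  C: 6
  H: 11
  N: 1
  O: 2
Molecular formula: C6H11NO2.
  M = 6(12.0) + 11(1.007825) + 14.003074 + 2(15.994915)
    = 72.000000 + 11.086075 + 14.003074 + 31.989830 = 129.078979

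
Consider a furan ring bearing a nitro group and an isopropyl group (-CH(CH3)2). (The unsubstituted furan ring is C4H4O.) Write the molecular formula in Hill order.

Atom tally by fragment:
  furan ring core → C:4 H:4 O:1
  (− 2 ring H displaced by substituents)
  + NO2 → N:1 O:2
  + CH(CH3)2 → C:3 H:7
Element totals:
  C: 7
  H: 9
  N: 1
  O: 3

C7H9NO3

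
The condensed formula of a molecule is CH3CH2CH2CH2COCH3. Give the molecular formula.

C6H12O

Atom tally by fragment:
  CH3 → C:1 H:3
  CH2 → C:1 H:2
  CH2 → C:1 H:2
  CH2COCH3 → C:3 H:5 O:1
Element totals:
  C: 6
  H: 12
  O: 1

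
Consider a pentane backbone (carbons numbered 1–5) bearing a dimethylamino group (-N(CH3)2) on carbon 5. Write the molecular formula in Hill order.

C7H17N

Atom tally by fragment:
  CH3 → C:1 H:3
  CH2 → C:1 H:2
  CH2 → C:1 H:2
  CH2 → C:1 H:2
  CH2N(CH3)2 → C:3 H:8 N:1
Element totals:
  C: 7
  H: 17
  N: 1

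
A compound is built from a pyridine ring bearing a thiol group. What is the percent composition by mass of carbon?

54.02%

Atom tally by fragment:
  pyridine ring core → C:5 H:5 N:1
  (− 1 ring H displaced by substituents)
  + SH → S:1 H:1
Element totals:
  C: 5
  H: 5
  N: 1
  S: 1
Molecular formula: C5H5NS.
Molar mass = 111.162 g/mol.
Mass from C: 5 × 12.011 = 60.055 g/mol.
%C = 60.055 / 111.162 × 100 = 54.02%.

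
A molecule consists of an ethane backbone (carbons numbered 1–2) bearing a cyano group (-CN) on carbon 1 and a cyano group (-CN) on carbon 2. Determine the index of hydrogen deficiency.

Atom tally by fragment:
  NCCH2 → C:2 H:2 N:1
  CH2CN → C:2 H:2 N:1
Element totals:
  C: 4
  H: 4
  N: 2
Molecular formula: C4H4N2.
DoU = (2C + 2 + N − H − X) / 2 = (2·4 + 2 + 2 − 4 − 0) / 2 = 4.

4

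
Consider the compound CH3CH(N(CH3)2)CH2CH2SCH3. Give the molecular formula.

Atom tally by fragment:
  CH3 → C:1 H:3
  CH(N(CH3)2) → C:3 H:7 N:1
  CH2 → C:1 H:2
  CH2SCH3 → C:2 H:5 S:1
Element totals:
  C: 7
  H: 17
  N: 1
  S: 1

C7H17NS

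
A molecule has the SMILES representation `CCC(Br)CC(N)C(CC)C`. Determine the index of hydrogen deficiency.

Atom tally by fragment:
  CH3 → C:1 H:3
  CH2 → C:1 H:2
  CH(Br) → C:1 H:1 Br:1
  CH2 → C:1 H:2
  CH(NH2) → C:1 H:3 N:1
  CH(C2H5) → C:3 H:6
  CH3 → C:1 H:3
Element totals:
  C: 9
  H: 20
  Br: 1
  N: 1
Molecular formula: C9H20BrN.
DoU = (2C + 2 + N − H − X) / 2 = (2·9 + 2 + 1 − 20 − 1) / 2 = 0.

0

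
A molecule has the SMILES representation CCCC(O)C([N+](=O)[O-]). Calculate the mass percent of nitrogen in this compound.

10.52%

Atom tally by fragment:
  CH3 → C:1 H:3
  CH2 → C:1 H:2
  CH2 → C:1 H:2
  CH(OH) → C:1 H:2 O:1
  CH2NO2 → C:1 H:2 N:1 O:2
Element totals:
  C: 5
  H: 11
  N: 1
  O: 3
Molecular formula: C5H11NO3.
Molar mass = 133.147 g/mol.
Mass from N: 1 × 14.007 = 14.007 g/mol.
%N = 14.007 / 133.147 × 100 = 10.52%.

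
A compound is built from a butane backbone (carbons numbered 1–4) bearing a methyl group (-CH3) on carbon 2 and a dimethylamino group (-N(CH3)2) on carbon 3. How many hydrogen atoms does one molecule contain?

17

Atom tally by fragment:
  CH3 → C:1 H:3
  CH(CH3) → C:2 H:4
  CH(N(CH3)2) → C:3 H:7 N:1
  CH3 → C:1 H:3
Element totals:
  C: 7
  H: 17
  N: 1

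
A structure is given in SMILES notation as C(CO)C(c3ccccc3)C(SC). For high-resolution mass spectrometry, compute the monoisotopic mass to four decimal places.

Atom tally by fragment:
  HOCH2CH2 → C:2 H:5 O:1
  CH(C6H5) → C:7 H:6
  CH2SCH3 → C:2 H:5 S:1
Element totals:
  C: 11
  H: 16
  O: 1
  S: 1
Molecular formula: C11H16OS.
  M = 11(12.0) + 16(1.007825) + 15.994915 + 31.972071
    = 132.000000 + 16.125200 + 15.994915 + 31.972071 = 196.092186

196.0922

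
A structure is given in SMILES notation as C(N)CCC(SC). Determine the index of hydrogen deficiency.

Atom tally by fragment:
  H2NCH2 → C:1 H:4 N:1
  CH2 → C:1 H:2
  CH2 → C:1 H:2
  CH2SCH3 → C:2 H:5 S:1
Element totals:
  C: 5
  H: 13
  N: 1
  S: 1
Molecular formula: C5H13NS.
DoU = (2C + 2 + N − H − X) / 2 = (2·5 + 2 + 1 − 13 − 0) / 2 = 0.

0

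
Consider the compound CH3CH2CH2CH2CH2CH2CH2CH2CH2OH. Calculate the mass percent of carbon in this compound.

Element totals:
  C: 9
  H: 20
  O: 1
Molecular formula: C9H20O.
Molar mass = 144.258 g/mol.
Mass from C: 9 × 12.011 = 108.099 g/mol.
%C = 108.099 / 144.258 × 100 = 74.93%.

74.93%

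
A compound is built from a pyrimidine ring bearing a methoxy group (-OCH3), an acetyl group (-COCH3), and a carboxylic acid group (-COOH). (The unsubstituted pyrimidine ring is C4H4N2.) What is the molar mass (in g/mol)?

Atom tally by fragment:
  pyrimidine ring core → C:4 H:4 N:2
  (− 3 ring H displaced by substituents)
  + OCH3 → C:1 H:3 O:1
  + COCH3 → C:2 H:3 O:1
  + COOH → C:1 H:1 O:2
Element totals:
  C: 8
  H: 8
  N: 2
  O: 4
Molecular formula: C8H8N2O4.
  M = 8(12.011) + 8(1.008) + 2(14.007) + 4(15.999)
    = 96.088 + 8.064 + 28.014 + 63.996 = 196.162

196.16 g/mol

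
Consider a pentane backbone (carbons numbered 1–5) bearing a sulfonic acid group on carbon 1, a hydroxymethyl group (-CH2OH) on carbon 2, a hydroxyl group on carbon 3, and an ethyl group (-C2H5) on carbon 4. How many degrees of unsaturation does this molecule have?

Atom tally by fragment:
  HO3SCH2 → C:1 H:3 S:1 O:3
  CH(CH2OH) → C:2 H:4 O:1
  CH(OH) → C:1 H:2 O:1
  CH(C2H5) → C:3 H:6
  CH3 → C:1 H:3
Element totals:
  C: 8
  H: 18
  O: 5
  S: 1
Molecular formula: C8H18O5S.
DoU = (2C + 2 + N − H − X) / 2 = (2·8 + 2 + 0 − 18 − 0) / 2 = 0.

0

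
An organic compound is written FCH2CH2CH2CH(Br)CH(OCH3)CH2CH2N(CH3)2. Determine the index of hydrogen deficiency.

0

Element totals:
  C: 10
  H: 21
  Br: 1
  F: 1
  N: 1
  O: 1
Molecular formula: C10H21BrFNO.
DoU = (2C + 2 + N − H − X) / 2 = (2·10 + 2 + 1 − 21 − 2) / 2 = 0.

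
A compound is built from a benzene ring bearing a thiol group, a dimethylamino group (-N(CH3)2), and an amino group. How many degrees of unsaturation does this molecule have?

Atom tally by fragment:
  benzene ring core → C:6 H:6
  (− 3 ring H displaced by substituents)
  + SH → S:1 H:1
  + N(CH3)2 → N:1 C:2 H:6
  + NH2 → N:1 H:2
Element totals:
  C: 8
  H: 12
  N: 2
  S: 1
Molecular formula: C8H12N2S.
DoU = (2C + 2 + N − H − X) / 2 = (2·8 + 2 + 2 − 12 − 0) / 2 = 4.

4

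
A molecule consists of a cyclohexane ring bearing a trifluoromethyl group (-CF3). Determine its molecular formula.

Atom tally by fragment:
  cyclohexane ring core → C:6 H:12
  (− 1 ring H displaced by substituents)
  + CF3 → C:1 F:3
Element totals:
  C: 7
  H: 11
  F: 3

C7H11F3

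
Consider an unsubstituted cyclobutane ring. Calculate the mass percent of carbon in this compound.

85.63%

Atom tally by fragment:
  cyclobutane ring core → C:4 H:8
Element totals:
  C: 4
  H: 8
Molecular formula: C4H8.
Molar mass = 56.108 g/mol.
Mass from C: 4 × 12.011 = 48.044 g/mol.
%C = 48.044 / 56.108 × 100 = 85.63%.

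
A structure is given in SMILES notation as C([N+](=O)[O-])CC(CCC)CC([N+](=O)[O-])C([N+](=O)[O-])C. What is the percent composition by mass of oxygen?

Atom tally by fragment:
  O2NCH2 → C:1 H:2 N:1 O:2
  CH2 → C:1 H:2
  CH(CH2CH2CH3) → C:4 H:8
  CH2 → C:1 H:2
  CH(NO2) → C:1 H:1 N:1 O:2
  CH(NO2) → C:1 H:1 N:1 O:2
  CH3 → C:1 H:3
Element totals:
  C: 10
  H: 19
  N: 3
  O: 6
Molecular formula: C10H19N3O6.
Molar mass = 277.277 g/mol.
Mass from O: 6 × 15.999 = 95.994 g/mol.
%O = 95.994 / 277.277 × 100 = 34.62%.

34.62%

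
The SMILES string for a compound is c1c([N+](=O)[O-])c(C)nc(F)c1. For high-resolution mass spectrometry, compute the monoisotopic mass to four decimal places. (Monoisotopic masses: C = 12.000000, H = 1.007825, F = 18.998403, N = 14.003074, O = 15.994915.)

Atom tally by fragment:
  pyridine ring core → C:5 H:5 N:1
  (− 3 ring H displaced by substituents)
  + NO2 → N:1 O:2
  + CH3 → C:1 H:3
  + F → F:1
Element totals:
  C: 6
  H: 5
  F: 1
  N: 2
  O: 2
Molecular formula: C6H5FN2O2.
  M = 6(12.0) + 5(1.007825) + 18.998403 + 2(14.003074) + 2(15.994915)
    = 72.000000 + 5.039125 + 18.998403 + 28.006148 + 31.989830 = 156.033506

156.0335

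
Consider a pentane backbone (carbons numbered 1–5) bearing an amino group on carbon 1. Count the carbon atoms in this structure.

5

Atom tally by fragment:
  H2NCH2 → C:1 H:4 N:1
  CH2 → C:1 H:2
  CH2 → C:1 H:2
  CH2 → C:1 H:2
  CH3 → C:1 H:3
Element totals:
  C: 5
  H: 13
  N: 1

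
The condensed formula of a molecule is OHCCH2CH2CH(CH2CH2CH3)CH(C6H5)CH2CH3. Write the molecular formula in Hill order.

C16H24O

Atom tally by fragment:
  OHCCH2 → C:2 H:3 O:1
  CH2 → C:1 H:2
  CH(CH2CH2CH3) → C:4 H:8
  CH(C6H5) → C:7 H:6
  CH2 → C:1 H:2
  CH3 → C:1 H:3
Element totals:
  C: 16
  H: 24
  O: 1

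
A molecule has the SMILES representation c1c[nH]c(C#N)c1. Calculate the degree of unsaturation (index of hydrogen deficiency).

5

Atom tally by fragment:
  pyrrole ring core → C:4 H:5 N:1
  (− 1 ring H displaced by substituents)
  + CN → C:1 N:1
Element totals:
  C: 5
  H: 4
  N: 2
Molecular formula: C5H4N2.
DoU = (2C + 2 + N − H − X) / 2 = (2·5 + 2 + 2 − 4 − 0) / 2 = 5.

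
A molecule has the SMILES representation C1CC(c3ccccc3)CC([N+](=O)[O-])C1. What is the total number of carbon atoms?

12

Atom tally by fragment:
  cyclohexane ring core → C:6 H:12
  (− 2 ring H displaced by substituents)
  + C6H5 → C:6 H:5
  + NO2 → N:1 O:2
Element totals:
  C: 12
  H: 15
  N: 1
  O: 2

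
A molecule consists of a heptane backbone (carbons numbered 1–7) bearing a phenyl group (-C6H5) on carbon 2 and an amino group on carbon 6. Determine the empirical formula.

C13H21N

Atom tally by fragment:
  CH3 → C:1 H:3
  CH(C6H5) → C:7 H:6
  CH2 → C:1 H:2
  CH2 → C:1 H:2
  CH2 → C:1 H:2
  CH(NH2) → C:1 H:3 N:1
  CH3 → C:1 H:3
Element totals:
  C: 13
  H: 21
  N: 1
Molecular formula: C13H21N.
gcd of subscripts (13, 21, 1) = 1, so the empirical formula equals the molecular formula.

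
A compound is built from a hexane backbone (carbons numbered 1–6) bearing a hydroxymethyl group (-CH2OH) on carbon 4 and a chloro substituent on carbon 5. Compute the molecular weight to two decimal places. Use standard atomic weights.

Atom tally by fragment:
  CH3 → C:1 H:3
  CH2 → C:1 H:2
  CH2 → C:1 H:2
  CH(CH2OH) → C:2 H:4 O:1
  CH(Cl) → C:1 H:1 Cl:1
  CH3 → C:1 H:3
Element totals:
  C: 7
  H: 15
  Cl: 1
  O: 1
Molecular formula: C7H15ClO.
  M = 7(12.011) + 15(1.008) + 35.45 + 15.999
    = 84.077 + 15.120 + 35.450 + 15.999 = 150.646

150.65 g/mol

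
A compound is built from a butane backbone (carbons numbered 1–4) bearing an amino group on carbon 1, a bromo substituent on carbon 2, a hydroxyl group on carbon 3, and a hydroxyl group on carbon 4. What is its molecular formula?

C4H10BrNO2

Atom tally by fragment:
  H2NCH2 → C:1 H:4 N:1
  CH(Br) → C:1 H:1 Br:1
  CH(OH) → C:1 H:2 O:1
  CH2OH → C:1 H:3 O:1
Element totals:
  C: 4
  H: 10
  Br: 1
  N: 1
  O: 2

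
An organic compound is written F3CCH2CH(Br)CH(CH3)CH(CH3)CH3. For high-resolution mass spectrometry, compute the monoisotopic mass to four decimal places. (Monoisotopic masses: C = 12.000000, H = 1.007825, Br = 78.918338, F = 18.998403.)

246.0231

Element totals:
  C: 8
  H: 14
  Br: 1
  F: 3
Molecular formula: C8H14BrF3.
  M = 8(12.0) + 14(1.007825) + 78.918338 + 3(18.998403)
    = 96.000000 + 14.109550 + 78.918338 + 56.995209 = 246.023097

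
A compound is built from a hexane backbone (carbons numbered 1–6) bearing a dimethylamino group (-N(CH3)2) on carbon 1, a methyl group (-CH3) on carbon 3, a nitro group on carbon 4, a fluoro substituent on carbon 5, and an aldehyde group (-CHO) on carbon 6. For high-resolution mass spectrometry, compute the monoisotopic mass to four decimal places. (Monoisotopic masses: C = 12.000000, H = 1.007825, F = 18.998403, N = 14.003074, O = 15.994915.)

Atom tally by fragment:
  (CH3)2NCH2 → C:3 H:8 N:1
  CH2 → C:1 H:2
  CH(CH3) → C:2 H:4
  CH(NO2) → C:1 H:1 N:1 O:2
  CH(F) → C:1 H:1 F:1
  CH2CHO → C:2 H:3 O:1
Element totals:
  C: 10
  H: 19
  F: 1
  N: 2
  O: 3
Molecular formula: C10H19FN2O3.
  M = 10(12.0) + 19(1.007825) + 18.998403 + 2(14.003074) + 3(15.994915)
    = 120.000000 + 19.148675 + 18.998403 + 28.006148 + 47.984745 = 234.137971

234.1380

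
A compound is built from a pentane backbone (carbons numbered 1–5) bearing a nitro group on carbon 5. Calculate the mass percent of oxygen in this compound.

Atom tally by fragment:
  CH3 → C:1 H:3
  CH2 → C:1 H:2
  CH2 → C:1 H:2
  CH2 → C:1 H:2
  CH2NO2 → C:1 H:2 N:1 O:2
Element totals:
  C: 5
  H: 11
  N: 1
  O: 2
Molecular formula: C5H11NO2.
Molar mass = 117.148 g/mol.
Mass from O: 2 × 15.999 = 31.998 g/mol.
%O = 31.998 / 117.148 × 100 = 27.31%.

27.31%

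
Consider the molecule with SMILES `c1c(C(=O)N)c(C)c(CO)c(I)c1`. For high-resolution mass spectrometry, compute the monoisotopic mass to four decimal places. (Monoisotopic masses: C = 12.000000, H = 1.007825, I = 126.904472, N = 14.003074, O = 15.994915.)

290.9756

Atom tally by fragment:
  benzene ring core → C:6 H:6
  (− 4 ring H displaced by substituents)
  + CONH2 → C:1 H:2 O:1 N:1
  + CH3 → C:1 H:3
  + CH2OH → C:1 H:3 O:1
  + I → I:1
Element totals:
  C: 9
  H: 10
  I: 1
  N: 1
  O: 2
Molecular formula: C9H10INO2.
  M = 9(12.0) + 10(1.007825) + 126.904472 + 14.003074 + 2(15.994915)
    = 108.000000 + 10.078250 + 126.904472 + 14.003074 + 31.989830 = 290.975626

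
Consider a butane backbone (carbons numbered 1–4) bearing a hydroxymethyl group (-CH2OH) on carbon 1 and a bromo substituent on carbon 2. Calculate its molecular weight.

Atom tally by fragment:
  HOCH2CH2 → C:2 H:5 O:1
  CH(Br) → C:1 H:1 Br:1
  CH2 → C:1 H:2
  CH3 → C:1 H:3
Element totals:
  C: 5
  H: 11
  Br: 1
  O: 1
Molecular formula: C5H11BrO.
  M = 5(12.011) + 11(1.008) + 79.904 + 15.999
    = 60.055 + 11.088 + 79.904 + 15.999 = 167.046

167.05 g/mol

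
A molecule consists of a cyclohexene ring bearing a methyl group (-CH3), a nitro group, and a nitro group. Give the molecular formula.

C7H10N2O4

Atom tally by fragment:
  cyclohexene ring core → C:6 H:10
  (− 3 ring H displaced by substituents)
  + CH3 → C:1 H:3
  + NO2 → N:1 O:2
  + NO2 → N:1 O:2
Element totals:
  C: 7
  H: 10
  N: 2
  O: 4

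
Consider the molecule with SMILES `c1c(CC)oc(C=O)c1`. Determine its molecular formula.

Atom tally by fragment:
  furan ring core → C:4 H:4 O:1
  (− 2 ring H displaced by substituents)
  + C2H5 → C:2 H:5
  + CHO → C:1 H:1 O:1
Element totals:
  C: 7
  H: 8
  O: 2

C7H8O2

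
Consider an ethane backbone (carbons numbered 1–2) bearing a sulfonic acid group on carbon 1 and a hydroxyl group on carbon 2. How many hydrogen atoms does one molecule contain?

Atom tally by fragment:
  HO3SCH2 → C:1 H:3 S:1 O:3
  CH2OH → C:1 H:3 O:1
Element totals:
  C: 2
  H: 6
  O: 4
  S: 1

6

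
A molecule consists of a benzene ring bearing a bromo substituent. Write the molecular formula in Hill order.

C6H5Br

Atom tally by fragment:
  benzene ring core → C:6 H:6
  (− 1 ring H displaced by substituents)
  + Br → Br:1
Element totals:
  C: 6
  H: 5
  Br: 1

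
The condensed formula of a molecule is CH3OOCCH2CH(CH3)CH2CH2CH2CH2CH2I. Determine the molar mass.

Atom tally by fragment:
  CH3OOCCH2 → C:3 H:5 O:2
  CH(CH3) → C:2 H:4
  CH2 → C:1 H:2
  CH2 → C:1 H:2
  CH2 → C:1 H:2
  CH2 → C:1 H:2
  CH2I → C:1 H:2 I:1
Element totals:
  C: 10
  H: 19
  I: 1
  O: 2
Molecular formula: C10H19IO2.
  M = 10(12.011) + 19(1.008) + 126.904 + 2(15.999)
    = 120.110 + 19.152 + 126.904 + 31.998 = 298.164

298.16 g/mol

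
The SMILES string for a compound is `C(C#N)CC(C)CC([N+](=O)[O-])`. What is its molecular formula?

C7H12N2O2

Atom tally by fragment:
  NCCH2 → C:2 H:2 N:1
  CH2 → C:1 H:2
  CH(CH3) → C:2 H:4
  CH2 → C:1 H:2
  CH2NO2 → C:1 H:2 N:1 O:2
Element totals:
  C: 7
  H: 12
  N: 2
  O: 2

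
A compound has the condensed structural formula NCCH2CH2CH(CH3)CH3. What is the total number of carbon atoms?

6

Atom tally by fragment:
  NCCH2 → C:2 H:2 N:1
  CH2 → C:1 H:2
  CH(CH3) → C:2 H:4
  CH3 → C:1 H:3
Element totals:
  C: 6
  H: 11
  N: 1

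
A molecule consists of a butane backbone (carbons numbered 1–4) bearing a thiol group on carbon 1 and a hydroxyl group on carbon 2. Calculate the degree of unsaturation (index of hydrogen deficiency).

Atom tally by fragment:
  HSCH2 → C:1 H:3 S:1
  CH(OH) → C:1 H:2 O:1
  CH2 → C:1 H:2
  CH3 → C:1 H:3
Element totals:
  C: 4
  H: 10
  O: 1
  S: 1
Molecular formula: C4H10OS.
DoU = (2C + 2 + N − H − X) / 2 = (2·4 + 2 + 0 − 10 − 0) / 2 = 0.

0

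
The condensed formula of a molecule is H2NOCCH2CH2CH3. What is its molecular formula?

C4H9NO

Atom tally by fragment:
  H2NOCCH2 → C:2 H:4 O:1 N:1
  CH2 → C:1 H:2
  CH3 → C:1 H:3
Element totals:
  C: 4
  H: 9
  N: 1
  O: 1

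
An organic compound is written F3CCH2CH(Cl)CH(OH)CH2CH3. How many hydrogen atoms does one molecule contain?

10

Element totals:
  C: 6
  H: 10
  Cl: 1
  F: 3
  O: 1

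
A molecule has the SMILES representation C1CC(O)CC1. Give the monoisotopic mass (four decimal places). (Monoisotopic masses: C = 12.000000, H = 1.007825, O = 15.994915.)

Atom tally by fragment:
  cyclopentane ring core → C:5 H:10
  (− 1 ring H displaced by substituents)
  + OH → O:1 H:1
Element totals:
  C: 5
  H: 10
  O: 1
Molecular formula: C5H10O.
  M = 5(12.0) + 10(1.007825) + 15.994915
    = 60.000000 + 10.078250 + 15.994915 = 86.073165

86.0732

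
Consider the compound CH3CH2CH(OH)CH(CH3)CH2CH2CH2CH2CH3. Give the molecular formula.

C10H22O

Atom tally by fragment:
  CH3 → C:1 H:3
  CH2 → C:1 H:2
  CH(OH) → C:1 H:2 O:1
  CH(CH3) → C:2 H:4
  CH2 → C:1 H:2
  CH2 → C:1 H:2
  CH2 → C:1 H:2
  CH2 → C:1 H:2
  CH3 → C:1 H:3
Element totals:
  C: 10
  H: 22
  O: 1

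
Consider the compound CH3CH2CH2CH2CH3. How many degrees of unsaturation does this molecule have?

Atom tally by fragment:
  CH3 → C:1 H:3
  CH2 → C:1 H:2
  CH2 → C:1 H:2
  CH2 → C:1 H:2
  CH3 → C:1 H:3
Element totals:
  C: 5
  H: 12
Molecular formula: C5H12.
DoU = (2C + 2 + N − H − X) / 2 = (2·5 + 2 + 0 − 12 − 0) / 2 = 0.

0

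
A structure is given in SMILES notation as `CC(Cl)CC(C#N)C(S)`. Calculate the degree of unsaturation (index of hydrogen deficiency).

2

Atom tally by fragment:
  CH3 → C:1 H:3
  CH(Cl) → C:1 H:1 Cl:1
  CH2 → C:1 H:2
  CH(CN) → C:2 H:1 N:1
  CH2SH → C:1 H:3 S:1
Element totals:
  C: 6
  H: 10
  Cl: 1
  N: 1
  S: 1
Molecular formula: C6H10ClNS.
DoU = (2C + 2 + N − H − X) / 2 = (2·6 + 2 + 1 − 10 − 1) / 2 = 2.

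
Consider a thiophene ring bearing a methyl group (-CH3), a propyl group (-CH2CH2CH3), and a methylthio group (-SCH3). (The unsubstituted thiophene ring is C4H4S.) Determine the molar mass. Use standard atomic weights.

186.33 g/mol

Atom tally by fragment:
  thiophene ring core → C:4 H:4 S:1
  (− 3 ring H displaced by substituents)
  + CH3 → C:1 H:3
  + CH2CH2CH3 → C:3 H:7
  + SCH3 → C:1 H:3 S:1
Element totals:
  C: 9
  H: 14
  S: 2
Molecular formula: C9H14S2.
  M = 9(12.011) + 14(1.008) + 2(32.06)
    = 108.099 + 14.112 + 64.120 = 186.331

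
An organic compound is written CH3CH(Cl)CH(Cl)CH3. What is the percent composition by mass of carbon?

37.83%

Atom tally by fragment:
  CH3 → C:1 H:3
  CH(Cl) → C:1 H:1 Cl:1
  CH(Cl) → C:1 H:1 Cl:1
  CH3 → C:1 H:3
Element totals:
  C: 4
  H: 8
  Cl: 2
Molecular formula: C4H8Cl2.
Molar mass = 127.008 g/mol.
Mass from C: 4 × 12.011 = 48.044 g/mol.
%C = 48.044 / 127.008 × 100 = 37.83%.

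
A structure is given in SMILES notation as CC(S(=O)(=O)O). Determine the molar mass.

Atom tally by fragment:
  CH3 → C:1 H:3
  CH2SO3H → C:1 H:3 S:1 O:3
Element totals:
  C: 2
  H: 6
  O: 3
  S: 1
Molecular formula: C2H6O3S.
  M = 2(12.011) + 6(1.008) + 3(15.999) + 32.06
    = 24.022 + 6.048 + 47.997 + 32.060 = 110.127

110.13 g/mol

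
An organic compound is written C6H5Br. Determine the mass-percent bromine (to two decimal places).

50.89%

Element totals:
  C: 6
  H: 5
  Br: 1
Molecular formula: C6H5Br.
Molar mass = 157.010 g/mol.
Mass from Br: 1 × 79.904 = 79.904 g/mol.
%Br = 79.904 / 157.010 × 100 = 50.89%.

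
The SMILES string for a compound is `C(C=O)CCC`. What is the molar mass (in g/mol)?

86.13 g/mol

Atom tally by fragment:
  OHCCH2 → C:2 H:3 O:1
  CH2 → C:1 H:2
  CH2 → C:1 H:2
  CH3 → C:1 H:3
Element totals:
  C: 5
  H: 10
  O: 1
Molecular formula: C5H10O.
  M = 5(12.011) + 10(1.008) + 15.999
    = 60.055 + 10.080 + 15.999 = 86.134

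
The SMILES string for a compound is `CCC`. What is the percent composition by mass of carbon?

81.71%

Atom tally by fragment:
  CH3 → C:1 H:3
  CH2 → C:1 H:2
  CH3 → C:1 H:3
Element totals:
  C: 3
  H: 8
Molecular formula: C3H8.
Molar mass = 44.097 g/mol.
Mass from C: 3 × 12.011 = 36.033 g/mol.
%C = 36.033 / 44.097 × 100 = 81.71%.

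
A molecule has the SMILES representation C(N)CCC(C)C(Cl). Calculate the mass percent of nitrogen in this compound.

10.33%

Atom tally by fragment:
  H2NCH2 → C:1 H:4 N:1
  CH2 → C:1 H:2
  CH2 → C:1 H:2
  CH(CH3) → C:2 H:4
  CH2Cl → C:1 H:2 Cl:1
Element totals:
  C: 6
  H: 14
  Cl: 1
  N: 1
Molecular formula: C6H14ClN.
Molar mass = 135.635 g/mol.
Mass from N: 1 × 14.007 = 14.007 g/mol.
%N = 14.007 / 135.635 × 100 = 10.33%.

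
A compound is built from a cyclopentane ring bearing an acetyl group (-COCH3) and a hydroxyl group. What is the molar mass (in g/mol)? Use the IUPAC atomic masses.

128.17 g/mol

Atom tally by fragment:
  cyclopentane ring core → C:5 H:10
  (− 2 ring H displaced by substituents)
  + COCH3 → C:2 H:3 O:1
  + OH → O:1 H:1
Element totals:
  C: 7
  H: 12
  O: 2
Molecular formula: C7H12O2.
  M = 7(12.011) + 12(1.008) + 2(15.999)
    = 84.077 + 12.096 + 31.998 = 128.171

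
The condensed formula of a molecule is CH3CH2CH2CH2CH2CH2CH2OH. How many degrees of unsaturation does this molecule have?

0

Atom tally by fragment:
  CH3 → C:1 H:3
  CH2 → C:1 H:2
  CH2 → C:1 H:2
  CH2 → C:1 H:2
  CH2 → C:1 H:2
  CH2CH2OH → C:2 H:5 O:1
Element totals:
  C: 7
  H: 16
  O: 1
Molecular formula: C7H16O.
DoU = (2C + 2 + N − H − X) / 2 = (2·7 + 2 + 0 − 16 − 0) / 2 = 0.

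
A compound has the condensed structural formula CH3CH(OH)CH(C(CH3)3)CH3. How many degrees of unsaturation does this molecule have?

0

Element totals:
  C: 8
  H: 18
  O: 1
Molecular formula: C8H18O.
DoU = (2C + 2 + N − H − X) / 2 = (2·8 + 2 + 0 − 18 − 0) / 2 = 0.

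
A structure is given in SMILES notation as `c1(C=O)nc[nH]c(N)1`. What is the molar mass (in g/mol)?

Atom tally by fragment:
  imidazole ring core → C:3 H:4 N:2
  (− 2 ring H displaced by substituents)
  + CHO → C:1 H:1 O:1
  + NH2 → N:1 H:2
Element totals:
  C: 4
  H: 5
  N: 3
  O: 1
Molecular formula: C4H5N3O.
  M = 4(12.011) + 5(1.008) + 3(14.007) + 15.999
    = 48.044 + 5.040 + 42.021 + 15.999 = 111.104

111.10 g/mol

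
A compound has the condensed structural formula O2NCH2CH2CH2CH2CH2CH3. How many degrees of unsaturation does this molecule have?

1

Atom tally by fragment:
  O2NCH2 → C:1 H:2 N:1 O:2
  CH2 → C:1 H:2
  CH2 → C:1 H:2
  CH2 → C:1 H:2
  CH2 → C:1 H:2
  CH3 → C:1 H:3
Element totals:
  C: 6
  H: 13
  N: 1
  O: 2
Molecular formula: C6H13NO2.
DoU = (2C + 2 + N − H − X) / 2 = (2·6 + 2 + 1 − 13 − 0) / 2 = 1.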